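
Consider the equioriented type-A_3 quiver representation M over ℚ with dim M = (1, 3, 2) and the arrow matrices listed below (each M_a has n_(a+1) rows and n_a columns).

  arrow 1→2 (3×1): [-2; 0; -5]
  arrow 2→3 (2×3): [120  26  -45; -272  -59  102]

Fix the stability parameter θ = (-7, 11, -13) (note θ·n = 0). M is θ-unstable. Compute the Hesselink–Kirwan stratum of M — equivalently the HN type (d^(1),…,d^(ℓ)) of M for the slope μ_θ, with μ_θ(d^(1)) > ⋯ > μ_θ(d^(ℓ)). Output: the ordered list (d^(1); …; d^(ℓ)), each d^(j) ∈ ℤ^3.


Interval decomposition of M: I[1,3], I[2,2], I[2,3].
HN type (ℓ=3): μ^(1)=11; μ^(2)=-1; μ^(3)=-7

((0, 1, 0); (0, 2, 2); (1, 0, 0))


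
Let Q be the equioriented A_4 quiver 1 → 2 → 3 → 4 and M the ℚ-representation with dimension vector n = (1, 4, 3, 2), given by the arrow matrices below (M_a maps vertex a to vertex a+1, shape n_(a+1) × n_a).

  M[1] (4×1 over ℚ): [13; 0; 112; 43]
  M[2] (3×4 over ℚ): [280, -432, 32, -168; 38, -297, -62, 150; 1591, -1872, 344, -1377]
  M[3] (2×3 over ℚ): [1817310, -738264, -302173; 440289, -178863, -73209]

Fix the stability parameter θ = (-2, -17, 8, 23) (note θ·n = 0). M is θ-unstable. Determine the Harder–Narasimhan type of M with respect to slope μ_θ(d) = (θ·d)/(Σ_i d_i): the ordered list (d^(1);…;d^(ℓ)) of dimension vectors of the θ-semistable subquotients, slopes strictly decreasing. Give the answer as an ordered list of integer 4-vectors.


Interval decomposition of M: I[1,2], I[2,2], I[2,4]^2, I[3,3].
HN type (ℓ=4): μ^(1)=23; μ^(2)=8; μ^(3)=-19/2; μ^(4)=-17

((0, 0, 0, 2); (0, 0, 3, 0); (1, 1, 0, 0); (0, 3, 0, 0))


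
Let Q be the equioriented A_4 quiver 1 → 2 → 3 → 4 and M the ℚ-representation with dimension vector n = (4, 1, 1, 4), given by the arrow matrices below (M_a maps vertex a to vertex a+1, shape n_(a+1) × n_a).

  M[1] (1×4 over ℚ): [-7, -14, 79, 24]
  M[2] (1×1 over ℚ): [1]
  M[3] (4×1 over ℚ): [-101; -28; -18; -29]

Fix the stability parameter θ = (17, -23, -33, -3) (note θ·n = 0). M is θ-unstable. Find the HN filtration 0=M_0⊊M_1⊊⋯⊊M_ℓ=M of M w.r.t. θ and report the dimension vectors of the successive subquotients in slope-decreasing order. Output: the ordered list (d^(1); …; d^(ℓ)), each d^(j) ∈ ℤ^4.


Barcode: M ≅ I[1,1]^3, I[1,4], I[4,4]^3. HN layers by μ_θ (3 steps, strictly decreasing):
  μ^(1)=17; μ^(2)=-3; μ^(3)=-13

((3, 0, 0, 0); (0, 0, 0, 4); (1, 1, 1, 0))


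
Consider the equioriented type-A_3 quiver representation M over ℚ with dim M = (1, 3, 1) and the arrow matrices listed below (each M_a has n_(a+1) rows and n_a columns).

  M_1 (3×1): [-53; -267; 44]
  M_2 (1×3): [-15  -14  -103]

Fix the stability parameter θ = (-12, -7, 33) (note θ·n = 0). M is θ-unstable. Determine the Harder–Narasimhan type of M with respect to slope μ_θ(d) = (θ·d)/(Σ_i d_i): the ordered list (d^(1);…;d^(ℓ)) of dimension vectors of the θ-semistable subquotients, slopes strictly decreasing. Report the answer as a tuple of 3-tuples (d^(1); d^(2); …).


Barcode: M ≅ I[1,3], I[2,2]^2. HN layers by μ_θ (3 steps, strictly decreasing):
  μ^(1)=33; μ^(2)=-7; μ^(3)=-12

((0, 0, 1); (0, 3, 0); (1, 0, 0))


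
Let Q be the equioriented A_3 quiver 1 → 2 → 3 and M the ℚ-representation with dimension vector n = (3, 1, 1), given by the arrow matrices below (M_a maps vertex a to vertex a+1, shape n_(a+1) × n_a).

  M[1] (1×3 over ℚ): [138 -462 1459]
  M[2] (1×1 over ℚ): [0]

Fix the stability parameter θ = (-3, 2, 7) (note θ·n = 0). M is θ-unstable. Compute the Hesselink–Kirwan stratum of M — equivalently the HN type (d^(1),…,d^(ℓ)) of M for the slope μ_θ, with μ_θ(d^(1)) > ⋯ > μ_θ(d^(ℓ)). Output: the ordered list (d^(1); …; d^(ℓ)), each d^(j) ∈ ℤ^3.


Interval decomposition of M: I[1,1]^2, I[1,2], I[3,3].
HN type (ℓ=3): μ^(1)=7; μ^(2)=2; μ^(3)=-3

((0, 0, 1); (0, 1, 0); (3, 0, 0))


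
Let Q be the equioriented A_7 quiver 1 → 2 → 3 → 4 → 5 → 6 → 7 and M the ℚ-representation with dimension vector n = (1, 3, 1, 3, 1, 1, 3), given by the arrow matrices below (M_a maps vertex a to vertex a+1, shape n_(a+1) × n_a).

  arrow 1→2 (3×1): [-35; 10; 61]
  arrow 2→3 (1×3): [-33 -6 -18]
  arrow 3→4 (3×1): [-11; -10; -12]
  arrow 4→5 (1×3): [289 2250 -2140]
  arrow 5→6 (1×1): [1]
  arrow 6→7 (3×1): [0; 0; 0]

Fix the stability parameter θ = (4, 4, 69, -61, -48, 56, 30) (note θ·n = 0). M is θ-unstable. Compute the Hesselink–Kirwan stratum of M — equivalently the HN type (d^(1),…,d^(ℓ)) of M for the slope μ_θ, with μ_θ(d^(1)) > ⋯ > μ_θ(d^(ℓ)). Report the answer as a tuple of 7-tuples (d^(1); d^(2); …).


Interval decomposition of M: I[1,6], I[2,2]^2, I[4,4]^2, I[7,7]^3.
HN type (ℓ=5): μ^(1)=56; μ^(2)=30; μ^(3)=4; μ^(4)=-32/5; μ^(5)=-61

((0, 0, 0, 0, 0, 1, 0); (0, 0, 0, 0, 0, 0, 3); (0, 2, 0, 0, 0, 0, 0); (1, 1, 1, 1, 1, 0, 0); (0, 0, 0, 2, 0, 0, 0))


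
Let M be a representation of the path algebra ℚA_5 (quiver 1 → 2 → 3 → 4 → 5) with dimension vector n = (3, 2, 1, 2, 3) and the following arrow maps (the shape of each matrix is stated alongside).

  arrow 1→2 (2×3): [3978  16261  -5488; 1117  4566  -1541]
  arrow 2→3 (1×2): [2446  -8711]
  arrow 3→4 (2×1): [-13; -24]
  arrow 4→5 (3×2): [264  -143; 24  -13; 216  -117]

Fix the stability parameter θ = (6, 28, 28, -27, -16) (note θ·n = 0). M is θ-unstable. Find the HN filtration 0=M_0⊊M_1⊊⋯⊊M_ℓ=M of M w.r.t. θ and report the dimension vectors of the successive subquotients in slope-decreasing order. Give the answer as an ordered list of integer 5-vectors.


Via rank(M_{q-1}∘⋯∘M_p): M ≅ I[1,1], I[1,2], I[1,4], I[4,5], I[5,5]^2.
μ_θ-semistable layers: μ^(1)=28; μ^(2)=29/3; μ^(3)=6; μ^(4)=-16; μ^(5)=-27

((0, 1, 0, 0, 0); (0, 1, 1, 1, 0); (3, 0, 0, 0, 0); (0, 0, 0, 0, 3); (0, 0, 0, 1, 0))


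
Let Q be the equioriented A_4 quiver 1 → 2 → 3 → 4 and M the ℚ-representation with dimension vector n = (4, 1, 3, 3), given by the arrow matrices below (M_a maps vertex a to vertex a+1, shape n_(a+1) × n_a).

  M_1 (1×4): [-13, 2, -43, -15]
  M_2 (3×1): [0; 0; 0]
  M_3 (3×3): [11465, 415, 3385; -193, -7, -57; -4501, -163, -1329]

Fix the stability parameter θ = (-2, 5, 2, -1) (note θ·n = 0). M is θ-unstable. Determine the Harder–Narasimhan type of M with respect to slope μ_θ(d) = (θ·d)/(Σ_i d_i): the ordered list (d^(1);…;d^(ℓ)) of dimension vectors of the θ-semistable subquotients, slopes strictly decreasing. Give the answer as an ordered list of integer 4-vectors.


Interval decomposition of M: I[1,1]^3, I[1,2], I[3,3], I[3,4]^2, I[4,4].
HN type (ℓ=5): μ^(1)=5; μ^(2)=2; μ^(3)=1/2; μ^(4)=-1; μ^(5)=-2

((0, 1, 0, 0); (0, 0, 1, 0); (0, 0, 2, 2); (0, 0, 0, 1); (4, 0, 0, 0))


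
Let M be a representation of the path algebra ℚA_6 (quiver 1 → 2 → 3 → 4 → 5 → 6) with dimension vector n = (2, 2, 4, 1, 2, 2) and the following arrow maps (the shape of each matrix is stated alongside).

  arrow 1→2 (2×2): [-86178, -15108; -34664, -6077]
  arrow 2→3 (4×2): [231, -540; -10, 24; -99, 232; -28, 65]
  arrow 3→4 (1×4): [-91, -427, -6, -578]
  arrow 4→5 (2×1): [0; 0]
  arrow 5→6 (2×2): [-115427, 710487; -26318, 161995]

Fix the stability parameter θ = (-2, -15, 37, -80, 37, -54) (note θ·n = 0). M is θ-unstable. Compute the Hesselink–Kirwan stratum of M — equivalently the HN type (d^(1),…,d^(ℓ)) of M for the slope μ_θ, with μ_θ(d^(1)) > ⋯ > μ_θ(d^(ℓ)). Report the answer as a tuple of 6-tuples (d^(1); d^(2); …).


Interval decomposition of M: I[1,3], I[1,4], I[3,3]^2, I[5,6]^2.
HN type (ℓ=3): μ^(1)=37; μ^(2)=-17/2; μ^(3)=-15

((0, 0, 3, 0, 0, 0); (1, 1, 0, 0, 2, 2); (1, 1, 1, 1, 0, 0))


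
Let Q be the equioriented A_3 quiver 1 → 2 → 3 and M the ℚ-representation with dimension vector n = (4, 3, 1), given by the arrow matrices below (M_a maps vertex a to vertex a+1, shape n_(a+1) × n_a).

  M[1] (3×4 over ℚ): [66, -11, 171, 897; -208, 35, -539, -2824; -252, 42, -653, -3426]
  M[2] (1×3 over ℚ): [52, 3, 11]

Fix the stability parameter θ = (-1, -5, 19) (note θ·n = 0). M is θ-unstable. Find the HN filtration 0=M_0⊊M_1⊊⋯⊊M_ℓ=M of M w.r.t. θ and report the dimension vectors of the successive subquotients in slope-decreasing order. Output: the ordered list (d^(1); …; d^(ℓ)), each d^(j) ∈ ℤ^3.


Interval decomposition of M: I[1,1], I[1,2]^2, I[1,3].
HN type (ℓ=3): μ^(1)=19; μ^(2)=-1; μ^(3)=-3

((0, 0, 1); (1, 0, 0); (3, 3, 0))


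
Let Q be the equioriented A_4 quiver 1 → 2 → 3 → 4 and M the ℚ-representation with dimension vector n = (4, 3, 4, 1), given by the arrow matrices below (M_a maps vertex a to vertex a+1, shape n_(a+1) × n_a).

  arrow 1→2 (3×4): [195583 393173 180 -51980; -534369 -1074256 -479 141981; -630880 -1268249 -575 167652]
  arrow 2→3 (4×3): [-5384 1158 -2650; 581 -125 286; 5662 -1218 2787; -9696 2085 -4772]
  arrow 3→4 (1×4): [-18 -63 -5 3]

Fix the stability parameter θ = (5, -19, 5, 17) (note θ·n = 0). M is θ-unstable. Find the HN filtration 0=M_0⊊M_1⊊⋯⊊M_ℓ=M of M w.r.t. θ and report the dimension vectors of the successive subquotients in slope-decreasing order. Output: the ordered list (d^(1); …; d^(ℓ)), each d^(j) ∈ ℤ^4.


Barcode: M ≅ I[1,1], I[1,3]^2, I[1,4], I[3,3]. HN layers by μ_θ (3 steps, strictly decreasing):
  μ^(1)=17; μ^(2)=5; μ^(3)=-7

((0, 0, 0, 1); (1, 0, 4, 0); (3, 3, 0, 0))


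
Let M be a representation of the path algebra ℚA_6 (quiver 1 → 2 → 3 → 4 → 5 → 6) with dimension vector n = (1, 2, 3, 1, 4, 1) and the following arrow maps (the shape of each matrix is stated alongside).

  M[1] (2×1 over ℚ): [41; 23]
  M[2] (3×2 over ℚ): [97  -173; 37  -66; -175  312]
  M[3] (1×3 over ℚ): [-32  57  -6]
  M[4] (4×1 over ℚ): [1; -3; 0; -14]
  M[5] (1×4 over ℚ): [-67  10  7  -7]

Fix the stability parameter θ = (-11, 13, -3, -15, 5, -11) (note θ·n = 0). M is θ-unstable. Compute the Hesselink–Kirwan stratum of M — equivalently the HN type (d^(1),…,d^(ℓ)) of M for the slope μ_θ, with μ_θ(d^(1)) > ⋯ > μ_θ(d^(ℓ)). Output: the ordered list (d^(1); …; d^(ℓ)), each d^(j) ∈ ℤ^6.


Barcode: M ≅ I[1,6], I[2,3], I[3,3], I[5,5]^3. HN layers by μ_θ (4 steps, strictly decreasing):
  μ^(1)=5; μ^(2)=-11/5; μ^(3)=-3; μ^(4)=-11

((0, 1, 1, 0, 3, 0); (0, 1, 1, 1, 1, 1); (0, 0, 1, 0, 0, 0); (1, 0, 0, 0, 0, 0))


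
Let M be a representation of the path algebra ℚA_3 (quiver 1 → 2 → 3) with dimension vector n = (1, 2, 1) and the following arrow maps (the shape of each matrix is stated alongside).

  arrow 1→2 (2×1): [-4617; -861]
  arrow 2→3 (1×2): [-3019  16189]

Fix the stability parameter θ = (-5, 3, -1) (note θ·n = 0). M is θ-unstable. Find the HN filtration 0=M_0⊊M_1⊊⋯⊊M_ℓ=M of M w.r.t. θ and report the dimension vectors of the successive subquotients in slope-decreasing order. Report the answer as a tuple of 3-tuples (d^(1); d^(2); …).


Barcode: M ≅ I[1,3], I[2,2]. HN layers by μ_θ (3 steps, strictly decreasing):
  μ^(1)=3; μ^(2)=1; μ^(3)=-5

((0, 1, 0); (0, 1, 1); (1, 0, 0))


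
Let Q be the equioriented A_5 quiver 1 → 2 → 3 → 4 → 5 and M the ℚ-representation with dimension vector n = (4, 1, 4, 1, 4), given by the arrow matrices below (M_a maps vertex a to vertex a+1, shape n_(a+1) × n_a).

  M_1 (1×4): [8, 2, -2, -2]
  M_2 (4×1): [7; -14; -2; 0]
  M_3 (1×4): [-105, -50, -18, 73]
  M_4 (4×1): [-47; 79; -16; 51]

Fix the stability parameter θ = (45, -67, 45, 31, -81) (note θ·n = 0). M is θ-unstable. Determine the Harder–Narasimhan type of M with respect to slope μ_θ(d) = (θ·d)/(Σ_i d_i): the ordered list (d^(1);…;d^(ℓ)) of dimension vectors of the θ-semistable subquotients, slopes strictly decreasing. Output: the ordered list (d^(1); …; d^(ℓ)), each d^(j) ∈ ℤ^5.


Via rank(M_{q-1}∘⋯∘M_p): M ≅ I[1,1]^3, I[1,5], I[3,3]^3, I[5,5]^3.
μ_θ-semistable layers: μ^(1)=45; μ^(2)=-5/3; μ^(3)=-11; μ^(4)=-81

((3, 0, 3, 0, 0); (0, 0, 1, 1, 1); (1, 1, 0, 0, 0); (0, 0, 0, 0, 3))


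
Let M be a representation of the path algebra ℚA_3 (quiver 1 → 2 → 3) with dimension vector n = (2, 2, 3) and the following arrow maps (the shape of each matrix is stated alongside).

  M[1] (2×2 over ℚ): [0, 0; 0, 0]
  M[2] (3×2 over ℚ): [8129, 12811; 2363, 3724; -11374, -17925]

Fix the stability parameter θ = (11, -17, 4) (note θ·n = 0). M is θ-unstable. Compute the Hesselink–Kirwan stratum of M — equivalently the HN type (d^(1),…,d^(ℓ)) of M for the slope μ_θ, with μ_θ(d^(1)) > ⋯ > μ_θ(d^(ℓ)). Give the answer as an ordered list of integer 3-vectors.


Via rank(M_{q-1}∘⋯∘M_p): M ≅ I[1,1]^2, I[2,3]^2, I[3,3].
μ_θ-semistable layers: μ^(1)=11; μ^(2)=4; μ^(3)=-17

((2, 0, 0); (0, 0, 3); (0, 2, 0))


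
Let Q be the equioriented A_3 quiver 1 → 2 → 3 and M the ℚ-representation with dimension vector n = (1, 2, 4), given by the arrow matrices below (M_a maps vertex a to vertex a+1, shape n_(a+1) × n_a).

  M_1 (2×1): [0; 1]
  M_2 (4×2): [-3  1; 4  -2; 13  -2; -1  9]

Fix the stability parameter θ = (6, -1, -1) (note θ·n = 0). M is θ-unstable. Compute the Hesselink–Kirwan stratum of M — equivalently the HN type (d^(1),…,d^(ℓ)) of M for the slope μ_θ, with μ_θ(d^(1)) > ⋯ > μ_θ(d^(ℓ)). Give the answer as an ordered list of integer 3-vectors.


Barcode: M ≅ I[1,3], I[2,3], I[3,3]^2. HN layers by μ_θ (2 steps, strictly decreasing):
  μ^(1)=4/3; μ^(2)=-1

((1, 1, 1); (0, 1, 3))


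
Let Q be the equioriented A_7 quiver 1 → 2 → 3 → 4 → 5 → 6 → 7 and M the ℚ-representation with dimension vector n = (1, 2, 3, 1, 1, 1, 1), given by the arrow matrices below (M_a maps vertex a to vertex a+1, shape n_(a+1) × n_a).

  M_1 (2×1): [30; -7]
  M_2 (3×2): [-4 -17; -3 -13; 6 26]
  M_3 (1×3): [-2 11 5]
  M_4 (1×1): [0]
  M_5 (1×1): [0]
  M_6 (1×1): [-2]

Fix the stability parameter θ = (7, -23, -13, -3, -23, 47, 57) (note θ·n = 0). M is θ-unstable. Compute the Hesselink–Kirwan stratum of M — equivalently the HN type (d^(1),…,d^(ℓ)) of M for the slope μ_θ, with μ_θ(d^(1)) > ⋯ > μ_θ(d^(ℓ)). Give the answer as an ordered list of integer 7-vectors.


Via rank(M_{q-1}∘⋯∘M_p): M ≅ I[1,4], I[2,3], I[3,3], I[5,5], I[6,7].
μ_θ-semistable layers: μ^(1)=57; μ^(2)=47; μ^(3)=-3; μ^(4)=-29/3; μ^(5)=-13; μ^(6)=-23

((0, 0, 0, 0, 0, 0, 1); (0, 0, 0, 0, 0, 1, 0); (0, 0, 0, 1, 0, 0, 0); (1, 1, 1, 0, 0, 0, 0); (0, 0, 2, 0, 0, 0, 0); (0, 1, 0, 0, 1, 0, 0))


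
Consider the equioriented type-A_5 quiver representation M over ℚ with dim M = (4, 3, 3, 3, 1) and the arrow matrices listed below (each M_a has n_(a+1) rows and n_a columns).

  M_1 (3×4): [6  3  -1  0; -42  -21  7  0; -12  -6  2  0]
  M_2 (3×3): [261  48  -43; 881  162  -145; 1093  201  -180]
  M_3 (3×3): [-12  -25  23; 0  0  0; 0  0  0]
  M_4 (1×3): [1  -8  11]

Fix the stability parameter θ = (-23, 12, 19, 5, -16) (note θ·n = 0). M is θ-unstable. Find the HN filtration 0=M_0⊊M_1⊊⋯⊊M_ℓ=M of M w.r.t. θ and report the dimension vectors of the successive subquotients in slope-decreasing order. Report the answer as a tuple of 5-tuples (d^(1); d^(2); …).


Via rank(M_{q-1}∘⋯∘M_p): M ≅ I[1,1]^3, I[1,5], I[2,2], I[2,3], I[3,3], I[4,4]^2.
μ_θ-semistable layers: μ^(1)=19; μ^(2)=12; μ^(3)=5; μ^(4)=-23

((0, 0, 2, 0, 0); (0, 2, 0, 0, 0); (0, 1, 1, 3, 1); (4, 0, 0, 0, 0))


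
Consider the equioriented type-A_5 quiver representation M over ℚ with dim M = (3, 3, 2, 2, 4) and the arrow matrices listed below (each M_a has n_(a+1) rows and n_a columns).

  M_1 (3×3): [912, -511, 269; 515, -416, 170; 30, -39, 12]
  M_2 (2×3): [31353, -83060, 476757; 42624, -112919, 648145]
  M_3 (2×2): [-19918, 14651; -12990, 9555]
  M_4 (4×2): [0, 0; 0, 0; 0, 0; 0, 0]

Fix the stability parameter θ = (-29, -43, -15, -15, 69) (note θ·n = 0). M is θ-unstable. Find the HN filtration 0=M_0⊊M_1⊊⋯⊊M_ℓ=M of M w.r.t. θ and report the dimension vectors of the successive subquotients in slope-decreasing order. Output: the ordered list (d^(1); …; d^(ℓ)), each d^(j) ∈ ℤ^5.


Via rank(M_{q-1}∘⋯∘M_p): M ≅ I[1,2], I[1,3], I[1,4], I[4,4], I[5,5]^4.
μ_θ-semistable layers: μ^(1)=69; μ^(2)=-15; μ^(3)=-36

((0, 0, 0, 0, 4); (0, 0, 2, 2, 0); (3, 3, 0, 0, 0))


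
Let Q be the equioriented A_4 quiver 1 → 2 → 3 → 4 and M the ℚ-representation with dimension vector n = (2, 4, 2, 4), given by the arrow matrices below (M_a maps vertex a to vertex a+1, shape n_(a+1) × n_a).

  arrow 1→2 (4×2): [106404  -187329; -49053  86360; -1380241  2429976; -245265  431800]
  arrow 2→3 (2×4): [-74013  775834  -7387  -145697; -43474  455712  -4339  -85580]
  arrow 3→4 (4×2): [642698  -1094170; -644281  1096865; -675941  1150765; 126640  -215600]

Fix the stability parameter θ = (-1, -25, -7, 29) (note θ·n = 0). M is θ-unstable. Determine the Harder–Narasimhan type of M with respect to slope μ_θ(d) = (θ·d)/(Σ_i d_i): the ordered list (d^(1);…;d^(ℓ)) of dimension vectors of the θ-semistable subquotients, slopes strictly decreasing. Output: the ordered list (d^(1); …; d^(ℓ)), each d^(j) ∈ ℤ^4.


Interval decomposition of M: I[1,3], I[1,4], I[2,2]^2, I[4,4]^3.
HN type (ℓ=4): μ^(1)=29; μ^(2)=-7; μ^(3)=-13; μ^(4)=-25

((0, 0, 0, 4); (0, 0, 2, 0); (2, 2, 0, 0); (0, 2, 0, 0))


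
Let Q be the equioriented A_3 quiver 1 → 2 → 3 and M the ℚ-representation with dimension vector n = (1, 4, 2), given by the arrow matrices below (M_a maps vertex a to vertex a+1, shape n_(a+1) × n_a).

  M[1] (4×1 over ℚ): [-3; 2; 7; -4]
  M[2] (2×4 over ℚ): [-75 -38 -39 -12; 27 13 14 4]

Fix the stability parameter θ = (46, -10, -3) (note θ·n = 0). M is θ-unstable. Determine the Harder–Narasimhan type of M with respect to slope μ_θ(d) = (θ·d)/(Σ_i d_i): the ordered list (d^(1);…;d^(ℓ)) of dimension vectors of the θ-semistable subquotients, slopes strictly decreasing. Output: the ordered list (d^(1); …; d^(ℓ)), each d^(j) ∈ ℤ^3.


Barcode: M ≅ I[1,3], I[2,2]^2, I[2,3]. HN layers by μ_θ (3 steps, strictly decreasing):
  μ^(1)=11; μ^(2)=-3; μ^(3)=-10

((1, 1, 1); (0, 0, 1); (0, 3, 0))


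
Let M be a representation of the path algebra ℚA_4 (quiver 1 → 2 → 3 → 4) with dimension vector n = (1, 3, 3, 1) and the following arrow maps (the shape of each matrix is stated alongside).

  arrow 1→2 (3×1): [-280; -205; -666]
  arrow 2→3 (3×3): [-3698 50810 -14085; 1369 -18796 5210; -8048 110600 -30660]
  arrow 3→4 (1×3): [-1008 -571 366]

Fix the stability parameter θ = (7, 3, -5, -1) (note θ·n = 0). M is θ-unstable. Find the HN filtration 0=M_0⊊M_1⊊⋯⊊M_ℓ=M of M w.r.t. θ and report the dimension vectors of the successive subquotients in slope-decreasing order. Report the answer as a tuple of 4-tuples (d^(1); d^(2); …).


Via rank(M_{q-1}∘⋯∘M_p): M ≅ I[1,2], I[2,3], I[2,4], I[3,3].
μ_θ-semistable layers: μ^(1)=5; μ^(2)=-1; μ^(3)=-5

((1, 1, 0, 0); (0, 2, 2, 1); (0, 0, 1, 0))


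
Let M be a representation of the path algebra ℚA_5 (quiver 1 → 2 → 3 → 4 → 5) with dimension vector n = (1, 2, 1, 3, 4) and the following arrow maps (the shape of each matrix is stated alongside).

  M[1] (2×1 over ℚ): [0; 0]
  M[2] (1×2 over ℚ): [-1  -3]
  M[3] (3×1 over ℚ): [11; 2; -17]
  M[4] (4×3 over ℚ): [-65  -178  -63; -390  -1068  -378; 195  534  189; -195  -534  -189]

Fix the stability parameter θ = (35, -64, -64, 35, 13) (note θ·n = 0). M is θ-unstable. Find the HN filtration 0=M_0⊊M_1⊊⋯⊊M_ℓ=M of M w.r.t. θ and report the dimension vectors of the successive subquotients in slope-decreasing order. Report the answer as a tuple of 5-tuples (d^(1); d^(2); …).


Via rank(M_{q-1}∘⋯∘M_p): M ≅ I[1,1], I[2,2], I[2,4], I[4,4], I[4,5], I[5,5]^3.
μ_θ-semistable layers: μ^(1)=35; μ^(2)=24; μ^(3)=13; μ^(4)=-64

((1, 0, 0, 2, 0); (0, 0, 0, 1, 1); (0, 0, 0, 0, 3); (0, 2, 1, 0, 0))


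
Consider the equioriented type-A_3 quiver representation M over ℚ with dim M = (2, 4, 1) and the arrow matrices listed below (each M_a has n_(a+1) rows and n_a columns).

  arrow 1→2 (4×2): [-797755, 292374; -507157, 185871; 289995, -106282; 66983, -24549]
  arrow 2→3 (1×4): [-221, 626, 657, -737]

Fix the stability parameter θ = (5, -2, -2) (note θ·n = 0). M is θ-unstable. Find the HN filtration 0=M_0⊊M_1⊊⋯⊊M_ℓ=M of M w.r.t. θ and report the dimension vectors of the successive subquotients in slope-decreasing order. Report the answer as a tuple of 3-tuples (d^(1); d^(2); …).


Via rank(M_{q-1}∘⋯∘M_p): M ≅ I[1,2], I[1,3], I[2,2]^2.
μ_θ-semistable layers: μ^(1)=3/2; μ^(2)=1/3; μ^(3)=-2

((1, 1, 0); (1, 1, 1); (0, 2, 0))


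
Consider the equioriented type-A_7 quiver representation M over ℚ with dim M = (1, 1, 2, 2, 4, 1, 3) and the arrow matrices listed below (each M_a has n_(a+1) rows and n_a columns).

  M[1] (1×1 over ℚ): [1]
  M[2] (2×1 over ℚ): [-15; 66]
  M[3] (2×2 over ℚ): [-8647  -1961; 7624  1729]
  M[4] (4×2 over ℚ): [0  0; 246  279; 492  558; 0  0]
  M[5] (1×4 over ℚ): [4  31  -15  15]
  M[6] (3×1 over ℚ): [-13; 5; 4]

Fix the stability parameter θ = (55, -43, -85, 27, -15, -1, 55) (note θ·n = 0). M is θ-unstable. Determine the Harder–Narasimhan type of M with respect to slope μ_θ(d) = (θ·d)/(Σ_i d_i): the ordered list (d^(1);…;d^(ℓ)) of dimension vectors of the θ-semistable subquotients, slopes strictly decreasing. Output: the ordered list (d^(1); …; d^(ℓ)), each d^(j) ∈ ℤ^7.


Barcode: M ≅ I[1,4], I[3,7], I[5,5]^3, I[7,7]^2. HN layers by μ_θ (6 steps, strictly decreasing):
  μ^(1)=55; μ^(2)=27; μ^(3)=11/3; μ^(4)=-15; μ^(5)=-73/3; μ^(6)=-85

((0, 0, 0, 0, 0, 0, 3); (0, 0, 0, 1, 0, 0, 0); (0, 0, 0, 1, 1, 1, 0); (0, 0, 0, 0, 3, 0, 0); (1, 1, 1, 0, 0, 0, 0); (0, 0, 1, 0, 0, 0, 0))


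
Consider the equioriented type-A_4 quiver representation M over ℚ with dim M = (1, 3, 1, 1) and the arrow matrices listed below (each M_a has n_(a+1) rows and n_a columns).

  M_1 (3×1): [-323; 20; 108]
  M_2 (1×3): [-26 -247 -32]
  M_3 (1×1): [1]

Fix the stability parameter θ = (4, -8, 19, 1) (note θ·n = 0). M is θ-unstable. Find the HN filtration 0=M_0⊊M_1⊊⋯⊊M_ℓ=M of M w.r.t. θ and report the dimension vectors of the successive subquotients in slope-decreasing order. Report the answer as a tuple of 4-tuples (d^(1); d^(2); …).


Barcode: M ≅ I[1,4], I[2,2]^2. HN layers by μ_θ (3 steps, strictly decreasing):
  μ^(1)=10; μ^(2)=-2; μ^(3)=-8

((0, 0, 1, 1); (1, 1, 0, 0); (0, 2, 0, 0))


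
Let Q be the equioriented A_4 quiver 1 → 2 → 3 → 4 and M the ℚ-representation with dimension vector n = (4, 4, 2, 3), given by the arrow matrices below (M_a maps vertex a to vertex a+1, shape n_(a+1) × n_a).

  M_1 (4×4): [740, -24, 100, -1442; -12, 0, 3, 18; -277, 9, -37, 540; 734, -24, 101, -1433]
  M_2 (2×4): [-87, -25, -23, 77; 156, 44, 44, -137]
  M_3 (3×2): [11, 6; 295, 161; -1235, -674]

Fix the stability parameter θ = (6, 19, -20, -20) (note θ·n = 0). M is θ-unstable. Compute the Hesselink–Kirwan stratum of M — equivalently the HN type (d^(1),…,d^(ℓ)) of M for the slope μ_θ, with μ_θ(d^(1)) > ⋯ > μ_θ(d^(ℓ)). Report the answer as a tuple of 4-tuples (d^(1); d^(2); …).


Barcode: M ≅ I[1,1], I[1,2], I[1,4]^2, I[2,2], I[4,4]. HN layers by μ_θ (4 steps, strictly decreasing):
  μ^(1)=19; μ^(2)=6; μ^(3)=-15/4; μ^(4)=-20

((0, 2, 0, 0); (2, 0, 0, 0); (2, 2, 2, 2); (0, 0, 0, 1))


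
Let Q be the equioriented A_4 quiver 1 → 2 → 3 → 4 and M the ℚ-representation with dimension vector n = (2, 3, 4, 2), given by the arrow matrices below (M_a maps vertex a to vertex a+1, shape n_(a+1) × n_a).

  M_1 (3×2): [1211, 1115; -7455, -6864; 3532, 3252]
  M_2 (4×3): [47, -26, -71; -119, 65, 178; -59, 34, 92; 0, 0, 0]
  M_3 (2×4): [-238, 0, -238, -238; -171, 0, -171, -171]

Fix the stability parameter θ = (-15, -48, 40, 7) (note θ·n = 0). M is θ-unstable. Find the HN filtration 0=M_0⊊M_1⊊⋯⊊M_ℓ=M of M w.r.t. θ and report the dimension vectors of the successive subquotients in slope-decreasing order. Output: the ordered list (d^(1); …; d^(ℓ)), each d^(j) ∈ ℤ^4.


Barcode: M ≅ I[1,3]^2, I[2,4], I[3,3], I[4,4]. HN layers by μ_θ (5 steps, strictly decreasing):
  μ^(1)=40; μ^(2)=47/2; μ^(3)=7; μ^(4)=-63/2; μ^(5)=-48

((0, 0, 3, 0); (0, 0, 1, 1); (0, 0, 0, 1); (2, 2, 0, 0); (0, 1, 0, 0))


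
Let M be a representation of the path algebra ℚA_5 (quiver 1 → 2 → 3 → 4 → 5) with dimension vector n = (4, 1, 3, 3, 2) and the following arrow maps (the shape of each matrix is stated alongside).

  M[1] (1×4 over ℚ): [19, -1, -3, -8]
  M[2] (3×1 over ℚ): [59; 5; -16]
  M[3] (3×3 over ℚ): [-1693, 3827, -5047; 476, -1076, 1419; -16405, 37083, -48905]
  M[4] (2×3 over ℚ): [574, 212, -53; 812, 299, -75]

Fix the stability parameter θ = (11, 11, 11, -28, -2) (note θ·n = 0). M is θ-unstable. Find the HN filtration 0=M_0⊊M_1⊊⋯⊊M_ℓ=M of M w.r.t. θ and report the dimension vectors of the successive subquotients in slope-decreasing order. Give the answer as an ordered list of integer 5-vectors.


Barcode: M ≅ I[1,1]^3, I[1,3], I[3,5]^2, I[4,4]. HN layers by μ_θ (4 steps, strictly decreasing):
  μ^(1)=11; μ^(2)=-2; μ^(3)=-17/2; μ^(4)=-28

((4, 1, 1, 0, 0); (0, 0, 0, 0, 2); (0, 0, 2, 2, 0); (0, 0, 0, 1, 0))


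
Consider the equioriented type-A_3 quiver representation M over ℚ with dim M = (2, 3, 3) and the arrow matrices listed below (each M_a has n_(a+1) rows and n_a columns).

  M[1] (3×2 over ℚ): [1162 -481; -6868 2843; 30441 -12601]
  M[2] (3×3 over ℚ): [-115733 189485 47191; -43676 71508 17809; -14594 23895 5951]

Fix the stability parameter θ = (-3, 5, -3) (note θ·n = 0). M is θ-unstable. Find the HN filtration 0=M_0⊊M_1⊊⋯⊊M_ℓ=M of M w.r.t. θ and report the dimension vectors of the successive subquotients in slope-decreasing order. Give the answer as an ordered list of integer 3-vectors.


Interval decomposition of M: I[1,3]^2, I[2,3].
HN type (ℓ=2): μ^(1)=1; μ^(2)=-3

((0, 3, 3); (2, 0, 0))


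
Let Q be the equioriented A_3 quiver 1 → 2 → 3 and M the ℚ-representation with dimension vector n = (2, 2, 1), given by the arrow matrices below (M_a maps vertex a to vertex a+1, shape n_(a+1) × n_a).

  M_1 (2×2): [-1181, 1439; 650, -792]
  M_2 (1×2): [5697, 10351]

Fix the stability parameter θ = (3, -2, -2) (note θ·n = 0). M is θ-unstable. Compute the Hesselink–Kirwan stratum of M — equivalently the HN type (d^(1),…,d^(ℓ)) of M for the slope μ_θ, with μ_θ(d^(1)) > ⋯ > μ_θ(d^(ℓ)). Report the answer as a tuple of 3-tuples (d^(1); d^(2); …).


Interval decomposition of M: I[1,2], I[1,3].
HN type (ℓ=2): μ^(1)=1/2; μ^(2)=-1/3

((1, 1, 0); (1, 1, 1))


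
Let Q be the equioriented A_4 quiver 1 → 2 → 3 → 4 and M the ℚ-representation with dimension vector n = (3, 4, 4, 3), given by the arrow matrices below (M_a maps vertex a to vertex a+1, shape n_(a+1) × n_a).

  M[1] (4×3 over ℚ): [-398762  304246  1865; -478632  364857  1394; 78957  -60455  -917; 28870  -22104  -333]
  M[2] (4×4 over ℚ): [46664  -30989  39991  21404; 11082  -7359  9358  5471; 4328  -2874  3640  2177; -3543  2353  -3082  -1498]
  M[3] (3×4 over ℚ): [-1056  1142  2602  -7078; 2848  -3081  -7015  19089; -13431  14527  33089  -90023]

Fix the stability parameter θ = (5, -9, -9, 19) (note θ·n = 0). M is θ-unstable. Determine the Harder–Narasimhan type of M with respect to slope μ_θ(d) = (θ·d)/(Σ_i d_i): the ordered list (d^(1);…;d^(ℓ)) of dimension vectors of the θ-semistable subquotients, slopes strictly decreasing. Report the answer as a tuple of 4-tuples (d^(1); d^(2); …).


Interval decomposition of M: I[1,3], I[1,4]^2, I[2,3], I[4,4].
HN type (ℓ=3): μ^(1)=19; μ^(2)=-13/3; μ^(3)=-9

((0, 0, 0, 3); (3, 3, 3, 0); (0, 1, 1, 0))


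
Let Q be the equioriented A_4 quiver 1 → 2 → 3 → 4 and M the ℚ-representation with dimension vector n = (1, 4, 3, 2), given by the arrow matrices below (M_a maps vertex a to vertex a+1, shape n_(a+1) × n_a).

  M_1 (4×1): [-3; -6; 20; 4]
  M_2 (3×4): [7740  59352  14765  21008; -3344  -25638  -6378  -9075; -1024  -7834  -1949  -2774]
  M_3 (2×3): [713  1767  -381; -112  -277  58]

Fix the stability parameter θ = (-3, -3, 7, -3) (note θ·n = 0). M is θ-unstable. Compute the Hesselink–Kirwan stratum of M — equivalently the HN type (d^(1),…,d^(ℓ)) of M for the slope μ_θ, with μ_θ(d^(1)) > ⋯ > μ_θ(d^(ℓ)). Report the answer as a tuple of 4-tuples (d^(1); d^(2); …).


Via rank(M_{q-1}∘⋯∘M_p): M ≅ I[1,2], I[2,3], I[2,4]^2.
μ_θ-semistable layers: μ^(1)=7; μ^(2)=2; μ^(3)=-3

((0, 0, 1, 0); (0, 0, 2, 2); (1, 4, 0, 0))


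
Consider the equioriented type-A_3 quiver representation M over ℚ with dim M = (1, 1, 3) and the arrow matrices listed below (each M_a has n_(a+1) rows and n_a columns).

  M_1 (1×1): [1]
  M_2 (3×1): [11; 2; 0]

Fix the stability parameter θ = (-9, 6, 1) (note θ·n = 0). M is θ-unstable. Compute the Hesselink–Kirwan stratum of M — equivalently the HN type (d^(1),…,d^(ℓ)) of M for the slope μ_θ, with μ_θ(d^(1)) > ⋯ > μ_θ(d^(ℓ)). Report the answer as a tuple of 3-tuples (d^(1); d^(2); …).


Interval decomposition of M: I[1,3], I[3,3]^2.
HN type (ℓ=3): μ^(1)=7/2; μ^(2)=1; μ^(3)=-9

((0, 1, 1); (0, 0, 2); (1, 0, 0))


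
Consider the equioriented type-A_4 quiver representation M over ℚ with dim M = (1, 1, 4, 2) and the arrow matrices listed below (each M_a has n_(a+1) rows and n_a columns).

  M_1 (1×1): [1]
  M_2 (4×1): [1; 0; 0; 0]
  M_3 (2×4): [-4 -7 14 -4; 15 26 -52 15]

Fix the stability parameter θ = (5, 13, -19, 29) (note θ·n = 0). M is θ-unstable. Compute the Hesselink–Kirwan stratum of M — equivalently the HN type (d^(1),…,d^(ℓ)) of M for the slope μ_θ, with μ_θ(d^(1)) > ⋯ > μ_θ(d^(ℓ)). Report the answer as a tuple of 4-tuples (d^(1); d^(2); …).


Barcode: M ≅ I[1,4], I[3,3]^2, I[3,4]. HN layers by μ_θ (3 steps, strictly decreasing):
  μ^(1)=29; μ^(2)=-1/3; μ^(3)=-19

((0, 0, 0, 2); (1, 1, 1, 0); (0, 0, 3, 0))


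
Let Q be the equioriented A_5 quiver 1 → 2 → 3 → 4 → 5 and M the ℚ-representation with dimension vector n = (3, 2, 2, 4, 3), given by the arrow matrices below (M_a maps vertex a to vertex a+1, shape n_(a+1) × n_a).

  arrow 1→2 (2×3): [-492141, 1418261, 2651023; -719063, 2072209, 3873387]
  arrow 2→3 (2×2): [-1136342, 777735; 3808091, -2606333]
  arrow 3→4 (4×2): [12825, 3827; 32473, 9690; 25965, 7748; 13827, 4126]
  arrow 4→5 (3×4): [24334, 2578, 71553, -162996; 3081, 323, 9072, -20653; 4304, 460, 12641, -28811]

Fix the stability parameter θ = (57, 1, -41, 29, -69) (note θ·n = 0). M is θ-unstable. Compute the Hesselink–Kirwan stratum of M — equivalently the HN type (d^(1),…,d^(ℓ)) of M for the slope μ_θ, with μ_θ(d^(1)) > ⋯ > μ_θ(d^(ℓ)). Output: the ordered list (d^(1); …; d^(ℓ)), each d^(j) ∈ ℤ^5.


Interval decomposition of M: I[1,1], I[1,5]^2, I[4,4], I[4,5].
HN type (ℓ=4): μ^(1)=57; μ^(2)=29; μ^(3)=-23/5; μ^(4)=-20

((1, 0, 0, 0, 0); (0, 0, 0, 1, 0); (2, 2, 2, 2, 2); (0, 0, 0, 1, 1))


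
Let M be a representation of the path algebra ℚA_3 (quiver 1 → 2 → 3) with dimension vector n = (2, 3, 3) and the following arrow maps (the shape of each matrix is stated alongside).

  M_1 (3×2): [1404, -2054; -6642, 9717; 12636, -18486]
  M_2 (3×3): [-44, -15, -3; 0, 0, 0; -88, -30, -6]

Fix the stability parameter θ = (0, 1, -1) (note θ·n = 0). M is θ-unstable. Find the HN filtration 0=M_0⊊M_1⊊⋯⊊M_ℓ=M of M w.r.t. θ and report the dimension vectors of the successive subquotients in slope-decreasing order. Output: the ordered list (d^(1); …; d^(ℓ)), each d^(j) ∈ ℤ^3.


Interval decomposition of M: I[1,1], I[1,3], I[2,2]^2, I[3,3]^2.
HN type (ℓ=3): μ^(1)=1; μ^(2)=0; μ^(3)=-1

((0, 2, 0); (2, 1, 1); (0, 0, 2))


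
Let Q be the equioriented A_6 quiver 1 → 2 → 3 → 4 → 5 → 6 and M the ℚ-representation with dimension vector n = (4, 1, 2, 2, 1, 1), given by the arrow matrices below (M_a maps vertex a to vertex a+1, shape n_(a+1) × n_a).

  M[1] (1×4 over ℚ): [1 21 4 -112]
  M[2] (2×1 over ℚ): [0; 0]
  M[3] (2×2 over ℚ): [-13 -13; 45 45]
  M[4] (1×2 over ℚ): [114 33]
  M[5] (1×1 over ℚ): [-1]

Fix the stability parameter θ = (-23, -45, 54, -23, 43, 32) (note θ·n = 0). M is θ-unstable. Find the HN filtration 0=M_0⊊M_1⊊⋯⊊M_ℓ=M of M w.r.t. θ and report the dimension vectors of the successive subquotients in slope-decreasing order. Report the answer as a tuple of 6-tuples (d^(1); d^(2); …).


Via rank(M_{q-1}∘⋯∘M_p): M ≅ I[1,1]^3, I[1,2], I[3,3], I[3,6], I[4,4].
μ_θ-semistable layers: μ^(1)=54; μ^(2)=75/2; μ^(3)=31/2; μ^(4)=-23; μ^(5)=-34

((0, 0, 1, 0, 0, 0); (0, 0, 0, 0, 1, 1); (0, 0, 1, 1, 0, 0); (3, 0, 0, 1, 0, 0); (1, 1, 0, 0, 0, 0))


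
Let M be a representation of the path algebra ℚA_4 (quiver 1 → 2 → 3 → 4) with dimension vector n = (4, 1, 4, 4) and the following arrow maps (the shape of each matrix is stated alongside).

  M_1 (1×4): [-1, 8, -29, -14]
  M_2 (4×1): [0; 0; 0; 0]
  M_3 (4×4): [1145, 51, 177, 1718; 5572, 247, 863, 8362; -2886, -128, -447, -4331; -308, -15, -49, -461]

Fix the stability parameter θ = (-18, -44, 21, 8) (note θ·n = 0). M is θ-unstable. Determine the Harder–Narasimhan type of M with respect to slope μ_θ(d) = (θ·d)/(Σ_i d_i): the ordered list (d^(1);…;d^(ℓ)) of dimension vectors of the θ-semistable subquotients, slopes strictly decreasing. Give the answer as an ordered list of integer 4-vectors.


Interval decomposition of M: I[1,1]^3, I[1,2], I[3,4]^4.
HN type (ℓ=3): μ^(1)=29/2; μ^(2)=-18; μ^(3)=-31

((0, 0, 4, 4); (3, 0, 0, 0); (1, 1, 0, 0))


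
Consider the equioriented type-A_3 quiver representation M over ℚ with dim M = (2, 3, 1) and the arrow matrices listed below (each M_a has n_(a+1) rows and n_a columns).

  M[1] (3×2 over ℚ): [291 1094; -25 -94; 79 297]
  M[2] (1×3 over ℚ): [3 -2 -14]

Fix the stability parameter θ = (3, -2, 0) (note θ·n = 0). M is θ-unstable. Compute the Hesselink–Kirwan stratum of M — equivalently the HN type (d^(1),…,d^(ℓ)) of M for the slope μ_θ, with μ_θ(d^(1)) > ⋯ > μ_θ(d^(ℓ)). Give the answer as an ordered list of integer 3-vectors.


Interval decomposition of M: I[1,2], I[1,3], I[2,2].
HN type (ℓ=3): μ^(1)=1/2; μ^(2)=1/3; μ^(3)=-2

((1, 1, 0); (1, 1, 1); (0, 1, 0))


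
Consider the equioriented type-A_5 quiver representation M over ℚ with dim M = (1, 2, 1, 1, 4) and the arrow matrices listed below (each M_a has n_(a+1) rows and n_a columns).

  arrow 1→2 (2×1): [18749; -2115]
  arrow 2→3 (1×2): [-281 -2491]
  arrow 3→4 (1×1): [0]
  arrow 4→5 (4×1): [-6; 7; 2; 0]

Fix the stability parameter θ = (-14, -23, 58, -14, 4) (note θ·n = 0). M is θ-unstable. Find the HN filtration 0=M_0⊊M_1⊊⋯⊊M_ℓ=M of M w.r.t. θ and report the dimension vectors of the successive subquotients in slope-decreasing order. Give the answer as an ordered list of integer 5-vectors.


Barcode: M ≅ I[1,3], I[2,2], I[4,5], I[5,5]^3. HN layers by μ_θ (5 steps, strictly decreasing):
  μ^(1)=58; μ^(2)=4; μ^(3)=-14; μ^(4)=-37/2; μ^(5)=-23

((0, 0, 1, 0, 0); (0, 0, 0, 0, 4); (0, 0, 0, 1, 0); (1, 1, 0, 0, 0); (0, 1, 0, 0, 0))


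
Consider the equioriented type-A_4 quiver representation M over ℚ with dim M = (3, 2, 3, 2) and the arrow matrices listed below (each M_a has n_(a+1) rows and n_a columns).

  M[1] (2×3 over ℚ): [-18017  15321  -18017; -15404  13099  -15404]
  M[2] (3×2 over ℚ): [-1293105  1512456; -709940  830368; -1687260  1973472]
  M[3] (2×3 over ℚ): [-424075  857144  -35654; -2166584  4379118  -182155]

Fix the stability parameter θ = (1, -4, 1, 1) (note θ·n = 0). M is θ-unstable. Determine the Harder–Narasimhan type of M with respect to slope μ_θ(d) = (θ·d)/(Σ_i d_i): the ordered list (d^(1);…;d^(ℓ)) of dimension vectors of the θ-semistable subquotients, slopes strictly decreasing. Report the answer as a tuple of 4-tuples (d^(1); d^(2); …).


Interval decomposition of M: I[1,1], I[1,2], I[1,4], I[3,3], I[3,4].
HN type (ℓ=2): μ^(1)=1; μ^(2)=-3/2

((1, 0, 3, 2); (2, 2, 0, 0))


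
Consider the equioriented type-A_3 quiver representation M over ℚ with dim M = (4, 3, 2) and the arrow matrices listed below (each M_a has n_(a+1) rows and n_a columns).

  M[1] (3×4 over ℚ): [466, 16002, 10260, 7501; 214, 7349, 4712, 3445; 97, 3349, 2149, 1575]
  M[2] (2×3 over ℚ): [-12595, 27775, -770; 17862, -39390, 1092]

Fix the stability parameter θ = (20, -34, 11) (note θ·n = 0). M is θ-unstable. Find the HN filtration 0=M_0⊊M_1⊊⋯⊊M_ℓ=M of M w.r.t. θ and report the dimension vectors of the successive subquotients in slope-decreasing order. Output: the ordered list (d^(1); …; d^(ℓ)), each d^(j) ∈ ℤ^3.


Via rank(M_{q-1}∘⋯∘M_p): M ≅ I[1,1], I[1,2]^2, I[1,3], I[3,3].
μ_θ-semistable layers: μ^(1)=20; μ^(2)=11; μ^(3)=-7

((1, 0, 0); (0, 0, 2); (3, 3, 0))


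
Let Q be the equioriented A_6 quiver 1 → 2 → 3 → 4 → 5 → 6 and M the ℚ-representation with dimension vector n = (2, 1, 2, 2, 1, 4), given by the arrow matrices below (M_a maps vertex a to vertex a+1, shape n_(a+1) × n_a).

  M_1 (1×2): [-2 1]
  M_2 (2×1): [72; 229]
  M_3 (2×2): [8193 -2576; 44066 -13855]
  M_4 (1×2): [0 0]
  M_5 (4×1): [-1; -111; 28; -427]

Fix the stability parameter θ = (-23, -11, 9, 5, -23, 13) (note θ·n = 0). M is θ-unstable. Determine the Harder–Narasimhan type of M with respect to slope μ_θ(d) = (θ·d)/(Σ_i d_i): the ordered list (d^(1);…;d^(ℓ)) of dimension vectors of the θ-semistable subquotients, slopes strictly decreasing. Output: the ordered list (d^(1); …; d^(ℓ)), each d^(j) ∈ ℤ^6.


Interval decomposition of M: I[1,1], I[1,4], I[3,4], I[5,6], I[6,6]^3.
HN type (ℓ=4): μ^(1)=13; μ^(2)=7; μ^(3)=-11; μ^(4)=-23

((0, 0, 0, 0, 0, 4); (0, 0, 2, 2, 0, 0); (0, 1, 0, 0, 0, 0); (2, 0, 0, 0, 1, 0))


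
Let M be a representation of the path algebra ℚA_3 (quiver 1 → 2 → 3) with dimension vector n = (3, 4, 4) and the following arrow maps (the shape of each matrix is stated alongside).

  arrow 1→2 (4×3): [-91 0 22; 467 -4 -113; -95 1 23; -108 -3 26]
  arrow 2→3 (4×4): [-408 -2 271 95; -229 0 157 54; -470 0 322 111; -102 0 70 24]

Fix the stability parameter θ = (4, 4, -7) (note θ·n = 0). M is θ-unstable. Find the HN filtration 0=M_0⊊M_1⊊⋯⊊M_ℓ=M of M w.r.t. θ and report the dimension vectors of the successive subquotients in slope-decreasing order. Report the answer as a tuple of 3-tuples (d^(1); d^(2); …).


Via rank(M_{q-1}∘⋯∘M_p): M ≅ I[1,3]^3, I[2,2], I[3,3].
μ_θ-semistable layers: μ^(1)=4; μ^(2)=1/3; μ^(3)=-7

((0, 1, 0); (3, 3, 3); (0, 0, 1))


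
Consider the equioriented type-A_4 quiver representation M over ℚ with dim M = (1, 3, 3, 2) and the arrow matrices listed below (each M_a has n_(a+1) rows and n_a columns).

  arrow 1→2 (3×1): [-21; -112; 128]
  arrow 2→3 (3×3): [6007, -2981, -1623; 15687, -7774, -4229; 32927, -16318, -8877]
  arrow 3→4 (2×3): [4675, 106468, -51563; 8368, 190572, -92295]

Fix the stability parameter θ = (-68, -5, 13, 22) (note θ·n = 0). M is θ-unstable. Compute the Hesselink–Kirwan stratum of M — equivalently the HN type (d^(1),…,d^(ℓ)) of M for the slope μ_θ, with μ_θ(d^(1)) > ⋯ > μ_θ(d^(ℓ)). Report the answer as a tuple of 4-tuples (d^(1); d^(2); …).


Via rank(M_{q-1}∘⋯∘M_p): M ≅ I[1,4], I[2,2], I[2,4], I[3,3].
μ_θ-semistable layers: μ^(1)=22; μ^(2)=13; μ^(3)=-5; μ^(4)=-68

((0, 0, 0, 2); (0, 0, 3, 0); (0, 3, 0, 0); (1, 0, 0, 0))


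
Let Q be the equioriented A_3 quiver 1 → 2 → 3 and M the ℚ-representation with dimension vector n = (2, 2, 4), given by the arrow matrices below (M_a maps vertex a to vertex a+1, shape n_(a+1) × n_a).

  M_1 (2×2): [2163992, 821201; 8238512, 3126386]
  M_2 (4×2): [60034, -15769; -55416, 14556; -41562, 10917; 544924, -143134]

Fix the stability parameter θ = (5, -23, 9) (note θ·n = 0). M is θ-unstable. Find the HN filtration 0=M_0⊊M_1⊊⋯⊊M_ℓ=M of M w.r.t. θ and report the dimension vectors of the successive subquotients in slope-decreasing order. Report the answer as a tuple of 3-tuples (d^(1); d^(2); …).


Interval decomposition of M: I[1,1], I[1,2], I[2,3], I[3,3]^3.
HN type (ℓ=4): μ^(1)=9; μ^(2)=5; μ^(3)=-9; μ^(4)=-23

((0, 0, 4); (1, 0, 0); (1, 1, 0); (0, 1, 0))
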